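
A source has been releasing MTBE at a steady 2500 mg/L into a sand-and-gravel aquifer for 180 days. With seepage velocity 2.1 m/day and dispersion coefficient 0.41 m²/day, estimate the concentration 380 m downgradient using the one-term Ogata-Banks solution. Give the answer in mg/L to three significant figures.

For a continuous step input, C/C₀ ≈ ½·erfc((x−vt)/(2√(Dt))).
vt = 2.1 × 180 = 378 m and 2√(Dt) = 2√(0.41 × 180) = 17.18 m.
Argument (x−vt)/(2√(Dt)) = (380 − 378)/17.18 = 0.1164; ½·erfc(0.1164) = 0.4346.
C = 2500 × 0.4346 = 1090 mg/L.

1090 mg/L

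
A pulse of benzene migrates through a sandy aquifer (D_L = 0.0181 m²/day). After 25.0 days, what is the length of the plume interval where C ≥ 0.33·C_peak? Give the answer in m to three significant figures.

The plume is Gaussian with σ = √(2Dt) = √(2 × 0.0181 × 25.0) = 0.9513 m.
C/C_peak = exp(−Δx²/(2σ²)) = 0.33 ⇒ Δx = σ·√(−2 ln 0.33) = 0.9513 × 1.489 = 1.416 m.
Width = 2Δx = 2.83 m.

2.83 m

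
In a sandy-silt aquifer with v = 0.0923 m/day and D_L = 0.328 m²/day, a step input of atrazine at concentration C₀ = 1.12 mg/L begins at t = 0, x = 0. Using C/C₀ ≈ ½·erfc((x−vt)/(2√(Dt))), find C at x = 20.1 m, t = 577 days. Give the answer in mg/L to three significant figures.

For a continuous step input, C/C₀ ≈ ½·erfc((x−vt)/(2√(Dt))).
vt = 0.0923 × 577 = 53.2571 m and 2√(Dt) = 2√(0.328 × 577) = 27.51 m.
Argument (x−vt)/(2√(Dt)) = (20.1 − 53.2571)/27.51 = -1.205; ½·erfc(-1.205) = 0.9558.
C = 1.12 × 0.9558 = 1.07 mg/L.

1.07 mg/L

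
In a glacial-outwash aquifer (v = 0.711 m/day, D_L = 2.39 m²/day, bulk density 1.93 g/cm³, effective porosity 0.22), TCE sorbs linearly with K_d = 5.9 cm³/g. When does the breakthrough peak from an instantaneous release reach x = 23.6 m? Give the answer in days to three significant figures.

Retardation factor R = 1 + ρ_b·K_d/n = 1 + 1.93 × 5.9/0.22 = 52.76.
Sorption retards both mechanisms: v_R = v/R = 0.01348 m/day, D_R = D/R = 0.04530 m²/day.
Peak time from v_R²t² + 2D_R t − x² = 0: t = (√(D_R² + v_R²x²) − D_R)/v_R².
√(D_R² + v_R²x²) = √(0.04530² + 0.01348² × 23.6²) = 0.3213; v_R² = 0.0001817.
t = (0.3213 − 0.04530)/0.0001817 = 1520 days.

1520 days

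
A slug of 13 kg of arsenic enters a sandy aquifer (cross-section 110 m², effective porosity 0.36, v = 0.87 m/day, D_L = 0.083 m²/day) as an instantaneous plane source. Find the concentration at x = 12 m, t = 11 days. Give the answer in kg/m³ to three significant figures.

0.0192 kg/m³

For an instantaneous plane source, C(x,t) = M/(n_e·A·√(4πDt)) · exp(−(x−vt)²/(4Dt)), with n_e·A the pore (flow) area.
Plume center vt = 0.87 × 11 = 9.57 m, so the well at 12 m is 2.43 m downgradient of the peak.
√(4πDt) = 3.387 m, giving peak height M/(n_e·A·√(4πDt)) = 13/(0.36 × 110 × 3.387) = 0.09692 kg/m³.
(x−vt)²/(4Dt) = (2.43)²/(4 × 0.083 × 11) = 1.617; exp(−1.617) = 0.1985.
C = 0.09692 × 0.1985 = 0.0192 kg/m³.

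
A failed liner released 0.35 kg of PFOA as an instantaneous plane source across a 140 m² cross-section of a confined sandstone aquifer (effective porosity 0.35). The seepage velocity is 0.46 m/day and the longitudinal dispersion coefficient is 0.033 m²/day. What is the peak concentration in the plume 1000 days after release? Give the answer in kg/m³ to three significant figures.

0.000351 kg/m³

The peak of an instantaneous 1D plume sits at x = vt; there the Gaussian factor is 1 and C_max = M/(n_e·A·√(4πDt)), where n_e·A is the pore area the mass is dissolved in.
√(4πDt) = √(4π × 0.033 × 1000) = 20.36 m, so C_max = 0.35/(0.35 × 140 × 20.36) = 0.000351 kg/m³.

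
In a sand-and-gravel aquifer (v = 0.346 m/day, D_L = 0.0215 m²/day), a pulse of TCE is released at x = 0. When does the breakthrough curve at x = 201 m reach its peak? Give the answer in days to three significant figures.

For the 1D instantaneous-source solution, setting ∂C/∂t = 0 at fixed x gives v²t² + 2Dt − x² = 0, so t = (√(D² + v²x²) − D)/v².
√(D² + v²x²) = √(0.0215² + 0.346² × 201²) = 69.55; v² = 0.119716.
t = (69.55 − 0.0215)/0.119716 = 581 days (vs. the pure-advection estimate x/v = 581 d).

581 days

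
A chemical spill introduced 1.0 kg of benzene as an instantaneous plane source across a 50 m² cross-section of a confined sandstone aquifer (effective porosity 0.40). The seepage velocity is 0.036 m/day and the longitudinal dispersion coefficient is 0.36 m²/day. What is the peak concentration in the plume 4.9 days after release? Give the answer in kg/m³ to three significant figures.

The peak of an instantaneous 1D plume sits at x = vt; there the Gaussian factor is 1 and C_max = M/(n_e·A·√(4πDt)), where n_e·A is the pore area the mass is dissolved in.
√(4πDt) = √(4π × 0.36 × 4.9) = 4.708 m, so C_max = 1.0/(0.40 × 50 × 4.708) = 0.0106 kg/m³.

0.0106 kg/m³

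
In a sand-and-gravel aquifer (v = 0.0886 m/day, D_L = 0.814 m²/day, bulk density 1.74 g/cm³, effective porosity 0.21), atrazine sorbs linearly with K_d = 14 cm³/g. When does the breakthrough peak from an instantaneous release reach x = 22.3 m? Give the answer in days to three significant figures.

Retardation factor R = 1 + ρ_b·K_d/n = 1 + 1.74 × 14/0.21 = 117.0.
Sorption retards both mechanisms: v_R = v/R = 0.0007573 m/day, D_R = D/R = 0.006957 m²/day.
Peak time from v_R²t² + 2D_R t − x² = 0: t = (√(D_R² + v_R²x²) − D_R)/v_R².
√(D_R² + v_R²x²) = √(0.006957² + 0.0007573² × 22.3²) = 0.01826; v_R² = 5.735e-07.
t = (0.01826 − 0.006957)/5.735e-07 = 19700 days.

19700 days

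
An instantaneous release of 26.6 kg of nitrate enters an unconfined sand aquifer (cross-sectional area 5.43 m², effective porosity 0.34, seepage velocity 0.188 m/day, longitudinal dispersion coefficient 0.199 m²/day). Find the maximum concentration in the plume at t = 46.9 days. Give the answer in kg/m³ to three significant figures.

1.33 kg/m³

The peak of an instantaneous 1D plume sits at x = vt; there the Gaussian factor is 1 and C_max = M/(n_e·A·√(4πDt)), where n_e·A is the pore area the mass is dissolved in.
√(4πDt) = √(4π × 0.199 × 46.9) = 10.83 m, so C_max = 26.6/(0.34 × 5.43 × 10.83) = 1.33 kg/m³.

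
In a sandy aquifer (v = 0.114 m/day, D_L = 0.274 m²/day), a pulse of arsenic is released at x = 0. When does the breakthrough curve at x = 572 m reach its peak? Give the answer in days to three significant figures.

For the 1D instantaneous-source solution, setting ∂C/∂t = 0 at fixed x gives v²t² + 2Dt − x² = 0, so t = (√(D² + v²x²) − D)/v².
√(D² + v²x²) = √(0.274² + 0.114² × 572²) = 65.21; v² = 0.012996.
t = (65.21 − 0.274)/0.012996 = 5000 days (vs. the pure-advection estimate x/v = 5020 d).

5000 days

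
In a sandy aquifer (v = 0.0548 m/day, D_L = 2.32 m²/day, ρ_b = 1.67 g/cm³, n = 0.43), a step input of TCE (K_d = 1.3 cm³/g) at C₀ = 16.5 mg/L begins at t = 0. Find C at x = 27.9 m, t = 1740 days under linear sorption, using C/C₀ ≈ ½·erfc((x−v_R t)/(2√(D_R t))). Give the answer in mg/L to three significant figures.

Retardation factor R = 1 + ρ_b·K_d/n = 1 + 1.67 × 1.3/0.43 = 6.049.
Sorption retards both mechanisms: v_R = v/R = 0.009059 m/day, D_R = D/R = 0.3835 m²/day.
v_R·t = 0.009059 × 1740 = 15.76266 m; 2√(D_R t) = 51.66 m; argument = (27.9 − 15.76266)/51.66 = 0.2349.
C = C₀ × ½·erfc(0.2349) = 16.5 × 0.3699 = 6.10 mg/L.

6.10 mg/L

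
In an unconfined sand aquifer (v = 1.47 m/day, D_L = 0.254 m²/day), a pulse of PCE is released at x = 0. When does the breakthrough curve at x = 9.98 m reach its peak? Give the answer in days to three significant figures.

6.67 days

For the 1D instantaneous-source solution, setting ∂C/∂t = 0 at fixed x gives v²t² + 2Dt − x² = 0, so t = (√(D² + v²x²) − D)/v².
√(D² + v²x²) = √(0.254² + 1.47² × 9.98²) = 14.67; v² = 2.1609.
t = (14.67 − 0.254)/2.1609 = 6.67 days (vs. the pure-advection estimate x/v = 6.79 d).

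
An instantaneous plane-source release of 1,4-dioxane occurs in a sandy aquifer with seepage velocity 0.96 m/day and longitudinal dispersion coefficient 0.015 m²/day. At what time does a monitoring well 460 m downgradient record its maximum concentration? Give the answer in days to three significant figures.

479 days

For the 1D instantaneous-source solution, setting ∂C/∂t = 0 at fixed x gives v²t² + 2Dt − x² = 0, so t = (√(D² + v²x²) − D)/v².
√(D² + v²x²) = √(0.015² + 0.96² × 460²) = 441.6; v² = 0.9216.
t = (441.6 − 0.015)/0.9216 = 479 days (vs. the pure-advection estimate x/v = 479 d).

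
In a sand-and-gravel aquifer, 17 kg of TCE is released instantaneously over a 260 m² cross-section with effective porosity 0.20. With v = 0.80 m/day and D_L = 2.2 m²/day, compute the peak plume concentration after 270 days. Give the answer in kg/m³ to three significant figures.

The peak of an instantaneous 1D plume sits at x = vt; there the Gaussian factor is 1 and C_max = M/(n_e·A·√(4πDt)), where n_e·A is the pore area the mass is dissolved in.
√(4πDt) = √(4π × 2.2 × 270) = 86.40 m, so C_max = 17/(0.20 × 260 × 86.40) = 0.00378 kg/m³.

0.00378 kg/m³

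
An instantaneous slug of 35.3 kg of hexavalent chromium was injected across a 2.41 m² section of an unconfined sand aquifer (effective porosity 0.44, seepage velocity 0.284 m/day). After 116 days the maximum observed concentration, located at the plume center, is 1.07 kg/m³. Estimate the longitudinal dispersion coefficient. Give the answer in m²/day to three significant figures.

0.664 m²/day

At the plume center C_max = M/(n_e·A·√(4πDt)), so D = M²/(4πt·(n_e·A·C_max)²).
n_e·A·C_max = 0.44 × 2.41 × 1.07 = 1.135 kg/m.
D = 35.3²/(4π × 116 × 1.135²) = 0.664 m²/day.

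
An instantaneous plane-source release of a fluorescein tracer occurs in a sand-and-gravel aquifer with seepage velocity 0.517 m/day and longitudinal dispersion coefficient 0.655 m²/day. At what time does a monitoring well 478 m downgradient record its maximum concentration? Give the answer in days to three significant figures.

922 days

For the 1D instantaneous-source solution, setting ∂C/∂t = 0 at fixed x gives v²t² + 2Dt − x² = 0, so t = (√(D² + v²x²) − D)/v².
√(D² + v²x²) = √(0.655² + 0.517² × 478²) = 247.1; v² = 0.267289.
t = (247.1 − 0.655)/0.267289 = 922 days (vs. the pure-advection estimate x/v = 925 d).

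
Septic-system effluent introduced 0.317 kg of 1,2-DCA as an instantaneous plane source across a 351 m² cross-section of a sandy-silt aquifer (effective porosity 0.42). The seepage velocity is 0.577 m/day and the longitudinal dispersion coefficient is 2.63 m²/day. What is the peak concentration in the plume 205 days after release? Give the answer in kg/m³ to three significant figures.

The peak of an instantaneous 1D plume sits at x = vt; there the Gaussian factor is 1 and C_max = M/(n_e·A·√(4πDt)), where n_e·A is the pore area the mass is dissolved in.
√(4πDt) = √(4π × 2.63 × 205) = 82.31 m, so C_max = 0.317/(0.42 × 351 × 82.31) = 2.61e-05 kg/m³.

2.61e-05 kg/m³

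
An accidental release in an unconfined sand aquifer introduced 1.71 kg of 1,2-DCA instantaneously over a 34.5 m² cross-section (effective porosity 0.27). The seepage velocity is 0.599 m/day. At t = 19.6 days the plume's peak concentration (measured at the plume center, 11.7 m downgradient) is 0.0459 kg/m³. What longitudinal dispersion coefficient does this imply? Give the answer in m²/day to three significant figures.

0.0649 m²/day

At the plume center C_max = M/(n_e·A·√(4πDt)), so D = M²/(4πt·(n_e·A·C_max)²).
n_e·A·C_max = 0.27 × 34.5 × 0.0459 = 0.4276 kg/m.
D = 1.71²/(4π × 19.6 × 0.4276²) = 0.0649 m²/day.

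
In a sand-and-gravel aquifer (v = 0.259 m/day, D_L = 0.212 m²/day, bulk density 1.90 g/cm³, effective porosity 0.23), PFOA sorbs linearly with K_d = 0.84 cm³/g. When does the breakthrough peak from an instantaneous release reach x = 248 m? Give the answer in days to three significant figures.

Retardation factor R = 1 + ρ_b·K_d/n = 1 + 1.90 × 0.84/0.23 = 7.939.
Sorption retards both mechanisms: v_R = v/R = 0.03262 m/day, D_R = D/R = 0.02670 m²/day.
Peak time from v_R²t² + 2D_R t − x² = 0: t = (√(D_R² + v_R²x²) − D_R)/v_R².
√(D_R² + v_R²x²) = √(0.02670² + 0.03262² × 248²) = 8.090; v_R² = 0.001064.
t = (8.090 − 0.02670)/0.001064 = 7580 days.

7580 days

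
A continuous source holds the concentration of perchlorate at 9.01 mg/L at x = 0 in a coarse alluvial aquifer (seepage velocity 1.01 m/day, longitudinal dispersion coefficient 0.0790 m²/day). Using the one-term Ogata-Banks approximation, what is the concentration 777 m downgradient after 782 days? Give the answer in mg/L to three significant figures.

7.89 mg/L

For a continuous step input, C/C₀ ≈ ½·erfc((x−vt)/(2√(Dt))).
vt = 1.01 × 782 = 789.82 m and 2√(Dt) = 2√(0.0790 × 782) = 15.72 m.
Argument (x−vt)/(2√(Dt)) = (777 − 789.82)/15.72 = -0.8155; ½·erfc(-0.8155) = 0.8756.
C = 9.01 × 0.8756 = 7.89 mg/L.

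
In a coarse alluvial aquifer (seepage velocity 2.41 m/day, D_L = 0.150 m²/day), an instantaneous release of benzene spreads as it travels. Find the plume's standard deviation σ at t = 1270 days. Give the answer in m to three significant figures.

Dispersive spreading gives a Gaussian with σ² = 2Dt; advection only shifts the center.
σ = √(2 × 0.150 × 1270) = 19.5 m.

19.5 m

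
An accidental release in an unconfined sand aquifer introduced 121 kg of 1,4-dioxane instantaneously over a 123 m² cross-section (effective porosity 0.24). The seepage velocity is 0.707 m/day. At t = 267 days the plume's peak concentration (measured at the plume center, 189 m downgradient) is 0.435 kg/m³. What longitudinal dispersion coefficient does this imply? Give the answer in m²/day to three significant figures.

At the plume center C_max = M/(n_e·A·√(4πDt)), so D = M²/(4πt·(n_e·A·C_max)²).
n_e·A·C_max = 0.24 × 123 × 0.435 = 12.84 kg/m.
D = 121²/(4π × 267 × 12.84²) = 0.0265 m²/day.

0.0265 m²/day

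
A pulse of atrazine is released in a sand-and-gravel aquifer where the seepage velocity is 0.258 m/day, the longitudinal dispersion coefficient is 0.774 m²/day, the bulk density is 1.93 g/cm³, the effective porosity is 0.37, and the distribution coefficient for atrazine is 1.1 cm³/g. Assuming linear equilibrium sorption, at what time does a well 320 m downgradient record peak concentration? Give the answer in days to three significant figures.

8280 days

Retardation factor R = 1 + ρ_b·K_d/n = 1 + 1.93 × 1.1/0.37 = 6.738.
Sorption retards both mechanisms: v_R = v/R = 0.03829 m/day, D_R = D/R = 0.1149 m²/day.
Peak time from v_R²t² + 2D_R t − x² = 0: t = (√(D_R² + v_R²x²) − D_R)/v_R².
√(D_R² + v_R²x²) = √(0.1149² + 0.03829² × 320²) = 12.25; v_R² = 0.001466.
t = (12.25 − 0.1149)/0.001466 = 8280 days.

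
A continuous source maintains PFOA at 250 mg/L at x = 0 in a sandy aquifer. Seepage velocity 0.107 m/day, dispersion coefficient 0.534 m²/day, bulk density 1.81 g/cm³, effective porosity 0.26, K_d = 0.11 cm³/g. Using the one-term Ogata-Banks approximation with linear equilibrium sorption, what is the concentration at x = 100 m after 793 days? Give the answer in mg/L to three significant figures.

Retardation factor R = 1 + ρ_b·K_d/n = 1 + 1.81 × 0.11/0.26 = 1.766.
Sorption retards both mechanisms: v_R = v/R = 0.06059 m/day, D_R = D/R = 0.3024 m²/day.
v_R·t = 0.06059 × 793 = 48.04787 m; 2√(D_R t) = 30.97 m; argument = (100 − 48.04787)/30.97 = 1.677.
C = C₀ × ½·erfc(1.677) = 250 × 0.008855 = 2.21 mg/L.

2.21 mg/L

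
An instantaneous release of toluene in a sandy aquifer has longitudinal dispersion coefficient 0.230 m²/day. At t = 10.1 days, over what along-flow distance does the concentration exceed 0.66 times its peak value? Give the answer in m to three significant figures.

3.93 m

The plume is Gaussian with σ = √(2Dt) = √(2 × 0.230 × 10.1) = 2.155 m.
C/C_peak = exp(−Δx²/(2σ²)) = 0.66 ⇒ Δx = σ·√(−2 ln 0.66) = 2.155 × 0.9116 = 1.964 m.
Width = 2Δx = 3.93 m.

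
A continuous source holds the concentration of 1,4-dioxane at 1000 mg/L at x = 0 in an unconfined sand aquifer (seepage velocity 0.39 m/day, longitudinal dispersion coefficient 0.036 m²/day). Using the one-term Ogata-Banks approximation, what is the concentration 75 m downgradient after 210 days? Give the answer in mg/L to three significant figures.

962 mg/L

For a continuous step input, C/C₀ ≈ ½·erfc((x−vt)/(2√(Dt))).
vt = 0.39 × 210 = 81.9 m and 2√(Dt) = 2√(0.036 × 210) = 5.499 m.
Argument (x−vt)/(2√(Dt)) = (75 − 81.9)/5.499 = -1.255; ½·erfc(-1.255) = 0.9620.
C = 1000 × 0.9620 = 962 mg/L.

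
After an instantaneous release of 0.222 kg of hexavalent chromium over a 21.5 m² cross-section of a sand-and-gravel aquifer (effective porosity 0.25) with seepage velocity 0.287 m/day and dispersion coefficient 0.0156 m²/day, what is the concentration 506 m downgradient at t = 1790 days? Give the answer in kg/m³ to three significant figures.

0.00129 kg/m³

For an instantaneous plane source, C(x,t) = M/(n_e·A·√(4πDt)) · exp(−(x−vt)²/(4Dt)), with n_e·A the pore (flow) area.
Plume center vt = 0.287 × 1790 = 513.73 m, so the well at 506 m is 7.73 m upgradient of the peak.
√(4πDt) = 18.73 m, giving peak height M/(n_e·A·√(4πDt)) = 0.222/(0.25 × 21.5 × 18.73) = 0.002205 kg/m³.
(x−vt)²/(4Dt) = (-7.73)²/(4 × 0.0156 × 1790) = 0.5350; exp(−0.5350) = 0.5857.
C = 0.002205 × 0.5857 = 0.00129 kg/m³.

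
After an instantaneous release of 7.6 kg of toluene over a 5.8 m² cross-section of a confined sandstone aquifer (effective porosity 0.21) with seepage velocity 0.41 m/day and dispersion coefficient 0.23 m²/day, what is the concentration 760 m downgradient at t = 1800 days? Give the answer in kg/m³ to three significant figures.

0.0646 kg/m³

For an instantaneous plane source, C(x,t) = M/(n_e·A·√(4πDt)) · exp(−(x−vt)²/(4Dt)), with n_e·A the pore (flow) area.
Plume center vt = 0.41 × 1800 = 738 m, so the well at 760 m is 22 m downgradient of the peak.
√(4πDt) = 72.13 m, giving peak height M/(n_e·A·√(4πDt)) = 7.6/(0.21 × 5.8 × 72.13) = 0.08651 kg/m³.
(x−vt)²/(4Dt) = (22)²/(4 × 0.23 × 1800) = 0.2923; exp(−0.2923) = 0.7465.
C = 0.08651 × 0.7465 = 0.0646 kg/m³.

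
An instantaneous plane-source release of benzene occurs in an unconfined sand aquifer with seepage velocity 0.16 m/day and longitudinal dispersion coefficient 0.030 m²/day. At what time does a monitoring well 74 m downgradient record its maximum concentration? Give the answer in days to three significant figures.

For the 1D instantaneous-source solution, setting ∂C/∂t = 0 at fixed x gives v²t² + 2Dt − x² = 0, so t = (√(D² + v²x²) − D)/v².
√(D² + v²x²) = √(0.030² + 0.16² × 74²) = 11.84; v² = 0.0256.
t = (11.84 − 0.030)/0.0256 = 461 days (vs. the pure-advection estimate x/v = 462 d).

461 days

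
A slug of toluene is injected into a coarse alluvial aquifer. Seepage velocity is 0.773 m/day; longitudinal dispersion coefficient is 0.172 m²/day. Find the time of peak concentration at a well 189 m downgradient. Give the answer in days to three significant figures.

244 days

For the 1D instantaneous-source solution, setting ∂C/∂t = 0 at fixed x gives v²t² + 2Dt − x² = 0, so t = (√(D² + v²x²) − D)/v².
√(D² + v²x²) = √(0.172² + 0.773² × 189²) = 146.1; v² = 0.597529.
t = (146.1 − 0.172)/0.597529 = 244 days (vs. the pure-advection estimate x/v = 245 d).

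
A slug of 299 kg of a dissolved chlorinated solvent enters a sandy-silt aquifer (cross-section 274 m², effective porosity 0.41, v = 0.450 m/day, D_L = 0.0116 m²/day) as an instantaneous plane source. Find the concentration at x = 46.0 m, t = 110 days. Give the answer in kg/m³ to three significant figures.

0.0603 kg/m³

For an instantaneous plane source, C(x,t) = M/(n_e·A·√(4πDt)) · exp(−(x−vt)²/(4Dt)), with n_e·A the pore (flow) area.
Plume center vt = 0.450 × 110 = 49.5 m, so the well at 46.0 m is 3.5 m upgradient of the peak.
√(4πDt) = 4.004 m, giving peak height M/(n_e·A·√(4πDt)) = 299/(0.41 × 274 × 4.004) = 0.6647 kg/m³.
(x−vt)²/(4Dt) = (-3.5)²/(4 × 0.0116 × 110) = 2.400; exp(−2.400) = 0.09072.
C = 0.6647 × 0.09072 = 0.0603 kg/m³.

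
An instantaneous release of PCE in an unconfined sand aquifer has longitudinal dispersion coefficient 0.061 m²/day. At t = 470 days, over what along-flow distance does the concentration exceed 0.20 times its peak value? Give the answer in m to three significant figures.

The plume is Gaussian with σ = √(2Dt) = √(2 × 0.061 × 470) = 7.572 m.
C/C_peak = exp(−Δx²/(2σ²)) = 0.20 ⇒ Δx = σ·√(−2 ln 0.20) = 7.572 × 1.794 = 13.58 m.
Width = 2Δx = 27.2 m.

27.2 m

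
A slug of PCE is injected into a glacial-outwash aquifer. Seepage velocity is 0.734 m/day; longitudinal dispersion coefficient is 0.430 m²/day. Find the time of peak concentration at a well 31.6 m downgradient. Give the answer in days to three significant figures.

For the 1D instantaneous-source solution, setting ∂C/∂t = 0 at fixed x gives v²t² + 2Dt − x² = 0, so t = (√(D² + v²x²) − D)/v².
√(D² + v²x²) = √(0.430² + 0.734² × 31.6²) = 23.20; v² = 0.538756.
t = (23.20 − 0.430)/0.538756 = 42.3 days (vs. the pure-advection estimate x/v = 43.1 d).

42.3 days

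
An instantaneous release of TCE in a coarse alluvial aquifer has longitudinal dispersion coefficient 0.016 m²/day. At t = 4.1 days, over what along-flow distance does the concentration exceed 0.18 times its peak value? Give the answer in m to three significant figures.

1.34 m

The plume is Gaussian with σ = √(2Dt) = √(2 × 0.016 × 4.1) = 0.3622 m.
C/C_peak = exp(−Δx²/(2σ²)) = 0.18 ⇒ Δx = σ·√(−2 ln 0.18) = 0.3622 × 1.852 = 0.6708 m.
Width = 2Δx = 1.34 m.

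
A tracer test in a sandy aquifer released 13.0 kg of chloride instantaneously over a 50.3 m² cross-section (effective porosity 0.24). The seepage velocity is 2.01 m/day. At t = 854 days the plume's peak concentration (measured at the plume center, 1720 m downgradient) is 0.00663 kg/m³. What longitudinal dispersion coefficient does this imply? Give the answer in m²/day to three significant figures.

2.46 m²/day

At the plume center C_max = M/(n_e·A·√(4πDt)), so D = M²/(4πt·(n_e·A·C_max)²).
n_e·A·C_max = 0.24 × 50.3 × 0.00663 = 0.08004 kg/m.
D = 13.0²/(4π × 854 × 0.08004²) = 2.46 m²/day.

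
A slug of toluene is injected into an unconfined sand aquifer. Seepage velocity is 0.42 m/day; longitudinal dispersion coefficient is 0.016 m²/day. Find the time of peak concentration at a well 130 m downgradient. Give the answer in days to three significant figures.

For the 1D instantaneous-source solution, setting ∂C/∂t = 0 at fixed x gives v²t² + 2Dt − x² = 0, so t = (√(D² + v²x²) − D)/v².
√(D² + v²x²) = √(0.016² + 0.42² × 130²) = 54.60; v² = 0.1764.
t = (54.60 − 0.016)/0.1764 = 309 days (vs. the pure-advection estimate x/v = 310 d).

309 days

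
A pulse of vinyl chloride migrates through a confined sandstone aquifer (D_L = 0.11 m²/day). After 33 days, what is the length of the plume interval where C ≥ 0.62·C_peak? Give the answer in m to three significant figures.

5.27 m

The plume is Gaussian with σ = √(2Dt) = √(2 × 0.11 × 33) = 2.694 m.
C/C_peak = exp(−Δx²/(2σ²)) = 0.62 ⇒ Δx = σ·√(−2 ln 0.62) = 2.694 × 0.9778 = 2.634 m.
Width = 2Δx = 5.27 m.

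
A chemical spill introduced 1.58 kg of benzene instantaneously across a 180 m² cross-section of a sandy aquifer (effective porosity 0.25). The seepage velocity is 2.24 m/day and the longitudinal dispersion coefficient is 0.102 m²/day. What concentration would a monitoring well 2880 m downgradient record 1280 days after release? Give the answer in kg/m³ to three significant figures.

0.000633 kg/m³

For an instantaneous plane source, C(x,t) = M/(n_e·A·√(4πDt)) · exp(−(x−vt)²/(4Dt)), with n_e·A the pore (flow) area.
Plume center vt = 2.24 × 1280 = 2867.2 m, so the well at 2880 m is 12.8 m downgradient of the peak.
√(4πDt) = 40.51 m, giving peak height M/(n_e·A·√(4πDt)) = 1.58/(0.25 × 180 × 40.51) = 0.0008667 kg/m³.
(x−vt)²/(4Dt) = (12.8)²/(4 × 0.102 × 1280) = 0.3137; exp(−0.3137) = 0.7307.
C = 0.0008667 × 0.7307 = 0.000633 kg/m³.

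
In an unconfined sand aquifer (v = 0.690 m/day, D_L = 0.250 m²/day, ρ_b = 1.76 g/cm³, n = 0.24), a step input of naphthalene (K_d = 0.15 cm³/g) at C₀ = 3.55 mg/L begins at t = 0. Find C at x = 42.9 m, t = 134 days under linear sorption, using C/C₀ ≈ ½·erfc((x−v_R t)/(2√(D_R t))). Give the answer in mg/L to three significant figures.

2.06 mg/L

Retardation factor R = 1 + ρ_b·K_d/n = 1 + 1.76 × 0.15/0.24 = 2.100.
Sorption retards both mechanisms: v_R = v/R = 0.3286 m/day, D_R = D/R = 0.1190 m²/day.
v_R·t = 0.3286 × 134 = 44.0324 m; 2√(D_R t) = 7.986 m; argument = (42.9 − 44.0324)/7.986 = -0.1418.
C = C₀ × ½·erfc(-0.1418) = 3.55 × 0.5795 = 2.06 mg/L.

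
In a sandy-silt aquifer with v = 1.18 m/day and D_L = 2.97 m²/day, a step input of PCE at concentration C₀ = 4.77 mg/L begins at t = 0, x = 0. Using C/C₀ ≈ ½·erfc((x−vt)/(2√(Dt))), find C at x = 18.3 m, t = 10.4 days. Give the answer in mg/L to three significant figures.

1.06 mg/L

For a continuous step input, C/C₀ ≈ ½·erfc((x−vt)/(2√(Dt))).
vt = 1.18 × 10.4 = 12.272 m and 2√(Dt) = 2√(2.97 × 10.4) = 11.12 m.
Argument (x−vt)/(2√(Dt)) = (18.3 − 12.272)/11.12 = 0.5421; ½·erfc(0.5421) = 0.2216.
C = 4.77 × 0.2216 = 1.06 mg/L.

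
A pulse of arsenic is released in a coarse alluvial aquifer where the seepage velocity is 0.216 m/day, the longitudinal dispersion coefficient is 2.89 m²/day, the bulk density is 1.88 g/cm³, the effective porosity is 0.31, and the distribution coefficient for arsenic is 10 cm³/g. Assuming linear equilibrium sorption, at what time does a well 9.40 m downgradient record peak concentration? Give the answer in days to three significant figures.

Retardation factor R = 1 + ρ_b·K_d/n = 1 + 1.88 × 10/0.31 = 61.65.
Sorption retards both mechanisms: v_R = v/R = 0.003504 m/day, D_R = D/R = 0.04688 m²/day.
Peak time from v_R²t² + 2D_R t − x² = 0: t = (√(D_R² + v_R²x²) − D_R)/v_R².
√(D_R² + v_R²x²) = √(0.04688² + 0.003504² × 9.40²) = 0.05729; v_R² = 1.228e-05.
t = (0.05729 − 0.04688)/1.228e-05 = 848 days.

848 days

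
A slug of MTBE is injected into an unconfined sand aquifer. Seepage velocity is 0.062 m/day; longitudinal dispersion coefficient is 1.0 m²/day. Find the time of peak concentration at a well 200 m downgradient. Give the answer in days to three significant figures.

For the 1D instantaneous-source solution, setting ∂C/∂t = 0 at fixed x gives v²t² + 2Dt − x² = 0, so t = (√(D² + v²x²) − D)/v².
√(D² + v²x²) = √(1.0² + 0.062² × 200²) = 12.44; v² = 0.003844.
t = (12.44 − 1.0)/0.003844 = 2980 days (vs. the pure-advection estimate x/v = 3230 d).

2980 days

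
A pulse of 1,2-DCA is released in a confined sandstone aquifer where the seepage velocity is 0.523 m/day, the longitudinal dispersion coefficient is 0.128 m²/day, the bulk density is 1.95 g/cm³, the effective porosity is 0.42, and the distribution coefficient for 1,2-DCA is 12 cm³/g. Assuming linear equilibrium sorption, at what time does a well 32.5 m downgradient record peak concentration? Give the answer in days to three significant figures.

Retardation factor R = 1 + ρ_b·K_d/n = 1 + 1.95 × 12/0.42 = 56.71.
Sorption retards both mechanisms: v_R = v/R = 0.009222 m/day, D_R = D/R = 0.002257 m²/day.
Peak time from v_R²t² + 2D_R t − x² = 0: t = (√(D_R² + v_R²x²) − D_R)/v_R².
√(D_R² + v_R²x²) = √(0.002257² + 0.009222² × 32.5²) = 0.2997; v_R² = 8.505e-05.
t = (0.2997 − 0.002257)/8.505e-05 = 3500 days.

3500 days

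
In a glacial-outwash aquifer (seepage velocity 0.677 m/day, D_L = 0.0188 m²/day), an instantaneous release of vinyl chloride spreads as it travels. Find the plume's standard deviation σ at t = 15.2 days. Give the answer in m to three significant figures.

Dispersive spreading gives a Gaussian with σ² = 2Dt; advection only shifts the center.
σ = √(2 × 0.0188 × 15.2) = 0.756 m.

0.756 m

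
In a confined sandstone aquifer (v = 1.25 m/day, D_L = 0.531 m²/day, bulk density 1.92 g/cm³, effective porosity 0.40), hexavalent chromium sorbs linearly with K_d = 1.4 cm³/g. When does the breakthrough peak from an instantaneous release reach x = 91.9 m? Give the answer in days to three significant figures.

565 days

Retardation factor R = 1 + ρ_b·K_d/n = 1 + 1.92 × 1.4/0.40 = 7.720.
Sorption retards both mechanisms: v_R = v/R = 0.1619 m/day, D_R = D/R = 0.06878 m²/day.
Peak time from v_R²t² + 2D_R t − x² = 0: t = (√(D_R² + v_R²x²) − D_R)/v_R².
√(D_R² + v_R²x²) = √(0.06878² + 0.1619² × 91.9²) = 14.88; v_R² = 0.02621.
t = (14.88 − 0.06878)/0.02621 = 565 days.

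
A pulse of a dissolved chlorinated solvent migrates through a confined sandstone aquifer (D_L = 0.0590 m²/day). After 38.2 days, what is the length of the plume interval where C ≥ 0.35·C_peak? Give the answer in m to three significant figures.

The plume is Gaussian with σ = √(2Dt) = √(2 × 0.0590 × 38.2) = 2.123 m.
C/C_peak = exp(−Δx²/(2σ²)) = 0.35 ⇒ Δx = σ·√(−2 ln 0.35) = 2.123 × 1.449 = 3.076 m.
Width = 2Δx = 6.15 m.

6.15 m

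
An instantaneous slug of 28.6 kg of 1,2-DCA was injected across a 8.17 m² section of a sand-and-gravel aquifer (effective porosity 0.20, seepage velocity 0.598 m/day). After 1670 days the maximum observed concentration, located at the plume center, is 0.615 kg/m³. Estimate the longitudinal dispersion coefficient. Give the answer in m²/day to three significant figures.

At the plume center C_max = M/(n_e·A·√(4πDt)), so D = M²/(4πt·(n_e·A·C_max)²).
n_e·A·C_max = 0.20 × 8.17 × 0.615 = 1.005 kg/m.
D = 28.6²/(4π × 1670 × 1.005²) = 0.0386 m²/day.

0.0386 m²/day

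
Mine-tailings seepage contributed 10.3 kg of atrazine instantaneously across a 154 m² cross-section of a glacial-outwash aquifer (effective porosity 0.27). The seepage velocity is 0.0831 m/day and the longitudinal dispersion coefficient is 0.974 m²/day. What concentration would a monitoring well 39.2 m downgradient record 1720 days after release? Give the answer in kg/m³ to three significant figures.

0.000343 kg/m³

For an instantaneous plane source, C(x,t) = M/(n_e·A·√(4πDt)) · exp(−(x−vt)²/(4Dt)), with n_e·A the pore (flow) area.
Plume center vt = 0.0831 × 1720 = 142.932 m, so the well at 39.2 m is 103.732 m upgradient of the peak.
√(4πDt) = 145.1 m, giving peak height M/(n_e·A·√(4πDt)) = 10.3/(0.27 × 154 × 145.1) = 0.001707 kg/m³.
(x−vt)²/(4Dt) = (-103.732)²/(4 × 0.974 × 1720) = 1.606; exp(−1.606) = 0.2007.
C = 0.001707 × 0.2007 = 0.000343 kg/m³.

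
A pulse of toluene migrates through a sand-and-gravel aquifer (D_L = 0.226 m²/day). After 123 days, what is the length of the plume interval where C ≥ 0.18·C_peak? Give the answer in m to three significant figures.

27.6 m

The plume is Gaussian with σ = √(2Dt) = √(2 × 0.226 × 123) = 7.456 m.
C/C_peak = exp(−Δx²/(2σ²)) = 0.18 ⇒ Δx = σ·√(−2 ln 0.18) = 7.456 × 1.852 = 13.81 m.
Width = 2Δx = 27.6 m.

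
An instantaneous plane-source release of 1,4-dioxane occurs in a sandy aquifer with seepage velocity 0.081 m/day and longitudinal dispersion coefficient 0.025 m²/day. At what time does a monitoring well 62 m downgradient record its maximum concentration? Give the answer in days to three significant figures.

762 days

For the 1D instantaneous-source solution, setting ∂C/∂t = 0 at fixed x gives v²t² + 2Dt − x² = 0, so t = (√(D² + v²x²) − D)/v².
√(D² + v²x²) = √(0.025² + 0.081² × 62²) = 5.022; v² = 0.006561.
t = (5.022 − 0.025)/0.006561 = 762 days (vs. the pure-advection estimate x/v = 765 d).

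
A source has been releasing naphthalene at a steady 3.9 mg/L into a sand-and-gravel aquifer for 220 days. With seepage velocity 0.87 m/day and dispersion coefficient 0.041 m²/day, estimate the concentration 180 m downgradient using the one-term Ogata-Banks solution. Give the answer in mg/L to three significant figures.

3.89 mg/L

For a continuous step input, C/C₀ ≈ ½·erfc((x−vt)/(2√(Dt))).
vt = 0.87 × 220 = 191.4 m and 2√(Dt) = 2√(0.041 × 220) = 6.007 m.
Argument (x−vt)/(2√(Dt)) = (180 − 191.4)/6.007 = -1.898; ½·erfc(-1.898) = 0.9964.
C = 3.9 × 0.9964 = 3.89 mg/L.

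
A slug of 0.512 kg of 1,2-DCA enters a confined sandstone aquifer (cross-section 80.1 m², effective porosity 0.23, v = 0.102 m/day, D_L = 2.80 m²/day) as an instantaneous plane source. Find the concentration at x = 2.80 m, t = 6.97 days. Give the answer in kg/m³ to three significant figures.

0.00168 kg/m³

For an instantaneous plane source, C(x,t) = M/(n_e·A·√(4πDt)) · exp(−(x−vt)²/(4Dt)), with n_e·A the pore (flow) area.
Plume center vt = 0.102 × 6.97 = 0.71094 m, so the well at 2.80 m is 2.08906 m downgradient of the peak.
√(4πDt) = 15.66 m, giving peak height M/(n_e·A·√(4πDt)) = 0.512/(0.23 × 80.1 × 15.66) = 0.001775 kg/m³.
(x−vt)²/(4Dt) = (2.08906)²/(4 × 2.80 × 6.97) = 0.05591; exp(−0.05591) = 0.9456.
C = 0.001775 × 0.9456 = 0.00168 kg/m³.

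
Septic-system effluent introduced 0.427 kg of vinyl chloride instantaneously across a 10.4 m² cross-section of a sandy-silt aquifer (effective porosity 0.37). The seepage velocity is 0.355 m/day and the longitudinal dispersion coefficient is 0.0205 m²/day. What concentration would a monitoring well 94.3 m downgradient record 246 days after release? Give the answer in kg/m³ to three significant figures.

0.00125 kg/m³

For an instantaneous plane source, C(x,t) = M/(n_e·A·√(4πDt)) · exp(−(x−vt)²/(4Dt)), with n_e·A the pore (flow) area.
Plume center vt = 0.355 × 246 = 87.33 m, so the well at 94.3 m is 6.97 m downgradient of the peak.
√(4πDt) = 7.961 m, giving peak height M/(n_e·A·√(4πDt)) = 0.427/(0.37 × 10.4 × 7.961) = 0.01394 kg/m³.
(x−vt)²/(4Dt) = (6.97)²/(4 × 0.0205 × 246) = 2.408; exp(−2.408) = 0.09000.
C = 0.01394 × 0.09000 = 0.00125 kg/m³.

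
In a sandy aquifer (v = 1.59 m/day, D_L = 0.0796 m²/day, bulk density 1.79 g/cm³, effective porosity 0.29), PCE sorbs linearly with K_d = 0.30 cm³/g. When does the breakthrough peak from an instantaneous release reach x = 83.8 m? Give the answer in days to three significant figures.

Retardation factor R = 1 + ρ_b·K_d/n = 1 + 1.79 × 0.30/0.29 = 2.852.
Sorption retards both mechanisms: v_R = v/R = 0.5575 m/day, D_R = D/R = 0.02791 m²/day.
Peak time from v_R²t² + 2D_R t − x² = 0: t = (√(D_R² + v_R²x²) − D_R)/v_R².
√(D_R² + v_R²x²) = √(0.02791² + 0.5575² × 83.8²) = 46.72; v_R² = 0.3108.
t = (46.72 − 0.02791)/0.3108 = 150 days.

150 days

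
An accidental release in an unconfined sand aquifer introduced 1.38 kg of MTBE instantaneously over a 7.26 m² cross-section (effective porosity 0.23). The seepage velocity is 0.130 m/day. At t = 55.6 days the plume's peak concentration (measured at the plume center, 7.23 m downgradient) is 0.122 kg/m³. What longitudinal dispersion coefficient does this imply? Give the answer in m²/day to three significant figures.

0.0657 m²/day

At the plume center C_max = M/(n_e·A·√(4πDt)), so D = M²/(4πt·(n_e·A·C_max)²).
n_e·A·C_max = 0.23 × 7.26 × 0.122 = 0.2037 kg/m.
D = 1.38²/(4π × 55.6 × 0.2037²) = 0.0657 m²/day.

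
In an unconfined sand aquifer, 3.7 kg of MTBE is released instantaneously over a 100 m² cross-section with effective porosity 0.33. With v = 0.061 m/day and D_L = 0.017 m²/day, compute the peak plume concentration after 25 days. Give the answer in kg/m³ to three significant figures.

0.0485 kg/m³

The peak of an instantaneous 1D plume sits at x = vt; there the Gaussian factor is 1 and C_max = M/(n_e·A·√(4πDt)), where n_e·A is the pore area the mass is dissolved in.
√(4πDt) = √(4π × 0.017 × 25) = 2.311 m, so C_max = 3.7/(0.33 × 100 × 2.311) = 0.0485 kg/m³.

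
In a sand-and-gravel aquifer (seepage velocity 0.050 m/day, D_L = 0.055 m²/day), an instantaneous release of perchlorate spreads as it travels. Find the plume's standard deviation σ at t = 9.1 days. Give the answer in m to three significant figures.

1.00 m

Dispersive spreading gives a Gaussian with σ² = 2Dt; advection only shifts the center.
σ = √(2 × 0.055 × 9.1) = 1.00 m.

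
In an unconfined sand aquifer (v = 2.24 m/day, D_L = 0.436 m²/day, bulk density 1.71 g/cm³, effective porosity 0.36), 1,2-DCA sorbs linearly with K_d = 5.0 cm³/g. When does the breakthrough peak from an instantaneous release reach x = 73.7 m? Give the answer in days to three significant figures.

812 days

Retardation factor R = 1 + ρ_b·K_d/n = 1 + 1.71 × 5.0/0.36 = 24.75.
Sorption retards both mechanisms: v_R = v/R = 0.09051 m/day, D_R = D/R = 0.01762 m²/day.
Peak time from v_R²t² + 2D_R t − x² = 0: t = (√(D_R² + v_R²x²) − D_R)/v_R².
√(D_R² + v_R²x²) = √(0.01762² + 0.09051² × 73.7²) = 6.671; v_R² = 0.008192.
t = (6.671 − 0.01762)/0.008192 = 812 days.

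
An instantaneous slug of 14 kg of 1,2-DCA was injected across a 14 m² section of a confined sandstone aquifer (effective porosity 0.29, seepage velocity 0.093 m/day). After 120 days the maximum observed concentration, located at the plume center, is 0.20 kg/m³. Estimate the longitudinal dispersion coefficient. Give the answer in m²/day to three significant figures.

At the plume center C_max = M/(n_e·A·√(4πDt)), so D = M²/(4πt·(n_e·A·C_max)²).
n_e·A·C_max = 0.29 × 14 × 0.20 = 0.8120 kg/m.
D = 14²/(4π × 120 × 0.8120²) = 0.197 m²/day.

0.197 m²/day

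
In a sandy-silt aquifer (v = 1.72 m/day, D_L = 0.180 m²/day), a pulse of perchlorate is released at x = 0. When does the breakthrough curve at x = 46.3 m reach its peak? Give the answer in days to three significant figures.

26.9 days

For the 1D instantaneous-source solution, setting ∂C/∂t = 0 at fixed x gives v²t² + 2Dt − x² = 0, so t = (√(D² + v²x²) − D)/v².
√(D² + v²x²) = √(0.180² + 1.72² × 46.3²) = 79.64; v² = 2.9584.
t = (79.64 − 0.180)/2.9584 = 26.9 days (vs. the pure-advection estimate x/v = 26.9 d).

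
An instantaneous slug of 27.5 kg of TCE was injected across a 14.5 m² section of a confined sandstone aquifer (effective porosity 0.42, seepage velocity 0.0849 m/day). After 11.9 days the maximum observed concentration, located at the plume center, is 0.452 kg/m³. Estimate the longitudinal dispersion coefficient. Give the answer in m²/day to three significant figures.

At the plume center C_max = M/(n_e·A·√(4πDt)), so D = M²/(4πt·(n_e·A·C_max)²).
n_e·A·C_max = 0.42 × 14.5 × 0.452 = 2.753 kg/m.
D = 27.5²/(4π × 11.9 × 2.753²) = 0.667 m²/day.

0.667 m²/day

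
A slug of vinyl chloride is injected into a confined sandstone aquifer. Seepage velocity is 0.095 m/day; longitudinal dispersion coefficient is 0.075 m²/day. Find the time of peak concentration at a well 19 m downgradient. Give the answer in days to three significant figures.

For the 1D instantaneous-source solution, setting ∂C/∂t = 0 at fixed x gives v²t² + 2Dt − x² = 0, so t = (√(D² + v²x²) − D)/v².
√(D² + v²x²) = √(0.075² + 0.095² × 19²) = 1.807; v² = 0.009025.
t = (1.807 − 0.075)/0.009025 = 192 days (vs. the pure-advection estimate x/v = 200 d).

192 days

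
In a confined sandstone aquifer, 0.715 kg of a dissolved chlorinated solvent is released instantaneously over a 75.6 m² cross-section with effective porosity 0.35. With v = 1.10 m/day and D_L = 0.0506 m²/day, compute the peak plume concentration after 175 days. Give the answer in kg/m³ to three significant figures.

0.00256 kg/m³

The peak of an instantaneous 1D plume sits at x = vt; there the Gaussian factor is 1 and C_max = M/(n_e·A·√(4πDt)), where n_e·A is the pore area the mass is dissolved in.
√(4πDt) = √(4π × 0.0506 × 175) = 10.55 m, so C_max = 0.715/(0.35 × 75.6 × 10.55) = 0.00256 kg/m³.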